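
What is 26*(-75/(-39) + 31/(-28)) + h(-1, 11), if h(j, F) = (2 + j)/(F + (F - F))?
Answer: 3281/154 ≈ 21.305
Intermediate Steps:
h(j, F) = (2 + j)/F (h(j, F) = (2 + j)/(F + 0) = (2 + j)/F)
26*(-75/(-39) + 31/(-28)) + h(-1, 11) = 26*(-75/(-39) + 31/(-28)) + (2 - 1)/11 = 26*(-75*(-1/39) + 31*(-1/28)) + (1/11)*1 = 26*(25/13 - 31/28) + 1/11 = 26*(297/364) + 1/11 = 297/14 + 1/11 = 3281/154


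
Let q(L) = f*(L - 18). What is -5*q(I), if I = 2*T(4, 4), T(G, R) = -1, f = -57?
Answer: -5700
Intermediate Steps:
I = -2 (I = 2*(-1) = -2)
q(L) = 1026 - 57*L (q(L) = -57*(L - 18) = -57*(-18 + L) = 1026 - 57*L)
-5*q(I) = -5*(1026 - 57*(-2)) = -5*(1026 + 114) = -5*1140 = -5700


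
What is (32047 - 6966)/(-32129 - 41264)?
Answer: -25081/73393 ≈ -0.34174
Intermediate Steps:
(32047 - 6966)/(-32129 - 41264) = 25081/(-73393) = 25081*(-1/73393) = -25081/73393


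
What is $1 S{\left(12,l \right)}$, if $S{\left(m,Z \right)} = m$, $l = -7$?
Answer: $12$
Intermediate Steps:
$1 S{\left(12,l \right)} = 1 \cdot 12 = 12$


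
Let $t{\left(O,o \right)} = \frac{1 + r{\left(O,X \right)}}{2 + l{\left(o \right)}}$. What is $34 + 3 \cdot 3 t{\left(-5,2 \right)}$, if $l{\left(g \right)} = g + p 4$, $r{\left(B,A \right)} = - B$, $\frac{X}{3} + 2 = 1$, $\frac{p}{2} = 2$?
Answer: $\frac{367}{10} \approx 36.7$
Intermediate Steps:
$p = 4$ ($p = 2 \cdot 2 = 4$)
$X = -3$ ($X = -6 + 3 \cdot 1 = -6 + 3 = -3$)
$l{\left(g \right)} = 16 + g$ ($l{\left(g \right)} = g + 4 \cdot 4 = g + 16 = 16 + g$)
$t{\left(O,o \right)} = \frac{1 - O}{18 + o}$ ($t{\left(O,o \right)} = \frac{1 - O}{2 + \left(16 + o\right)} = \frac{1 - O}{18 + o}$)
$34 + 3 \cdot 3 t{\left(-5,2 \right)} = 34 + 3 \cdot 3 \frac{1 - -5}{18 + 2} = 34 + 9 \frac{1 + 5}{20} = 34 + 9 \cdot \frac{1}{20} \cdot 6 = 34 + 9 \cdot \frac{3}{10} = 34 + \frac{27}{10} = \frac{367}{10}$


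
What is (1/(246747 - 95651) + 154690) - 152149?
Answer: 383934937/151096 ≈ 2541.0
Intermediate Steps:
(1/(246747 - 95651) + 154690) - 152149 = (1/151096 + 154690) - 152149 = 23373040241/151096 - 152149 = 383934937/151096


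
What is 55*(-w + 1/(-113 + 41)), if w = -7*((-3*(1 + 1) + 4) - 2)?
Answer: -110935/72 ≈ -1540.8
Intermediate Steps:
w = 28 (w = -7*((-3*2 + 4) - 2) = -7*((-6 + 4) - 2) = -7*(-2 - 2) = -7*(-4) = 28)
55*(-w + 1/(-113 + 41)) = 55*(-1*28 + 1/(-113 + 41)) = 55*(-28 + 1/(-72)) = 55*(-28 - 1/72) = 55*(-2017/72) = -110935/72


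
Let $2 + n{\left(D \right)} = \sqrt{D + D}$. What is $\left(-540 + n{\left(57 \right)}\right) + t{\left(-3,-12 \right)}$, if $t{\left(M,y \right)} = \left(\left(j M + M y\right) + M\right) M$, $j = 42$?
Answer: $-263 + \sqrt{114} \approx -252.32$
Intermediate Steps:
$n{\left(D \right)} = -2 + \sqrt{2} \sqrt{D}$ ($n{\left(D \right)} = -2 + \sqrt{D + D} = -2 + \sqrt{2 D} = -2 + \sqrt{2} \sqrt{D}$)
$t{\left(M,y \right)} = M \left(43 M + M y\right)$ ($t{\left(M,y \right)} = \left(\left(42 M + M y\right) + M\right) M = \left(43 M + M y\right) M = M \left(43 M + M y\right)$)
$\left(-540 + n{\left(57 \right)}\right) + t{\left(-3,-12 \right)} = \left(-540 - \left(2 - \sqrt{2} \sqrt{57}\right)\right) + \left(-3\right)^{2} \left(43 - 12\right) = \left(-540 - \left(2 - \sqrt{114}\right)\right) + 9 \cdot 31 = \left(-542 + \sqrt{114}\right) + 279 = -263 + \sqrt{114}$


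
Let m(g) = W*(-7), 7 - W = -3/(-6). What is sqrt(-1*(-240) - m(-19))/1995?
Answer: sqrt(1142)/3990 ≈ 0.0084696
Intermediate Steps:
W = 13/2 (W = 7 - (-3)/(-6) = 7 - (-3)*(-1)/6 = 7 - 1*1/2 = 7 - 1/2 = 13/2 ≈ 6.5000)
m(g) = -91/2 (m(g) = (13/2)*(-7) = -91/2)
sqrt(-1*(-240) - m(-19))/1995 = sqrt(-1*(-240) - 1*(-91/2))/1995 = sqrt(240 + 91/2)*(1/1995) = sqrt(571/2)*(1/1995) = (sqrt(1142)/2)*(1/1995) = sqrt(1142)/3990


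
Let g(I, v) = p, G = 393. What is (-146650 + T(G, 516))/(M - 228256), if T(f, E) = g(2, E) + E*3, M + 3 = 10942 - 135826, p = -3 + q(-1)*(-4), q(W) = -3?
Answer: 145093/353143 ≈ 0.41086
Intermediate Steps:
p = 9 (p = -3 - 3*(-4) = -3 + 12 = 9)
M = -124887 (M = -3 + (10942 - 135826) = -3 - 124884 = -124887)
g(I, v) = 9
T(f, E) = 9 + 3*E (T(f, E) = 9 + E*3 = 9 + 3*E)
(-146650 + T(G, 516))/(M - 228256) = (-146650 + (9 + 3*516))/(-124887 - 228256) = (-146650 + (9 + 1548))/(-353143) = (-146650 + 1557)*(-1/353143) = -145093*(-1/353143) = 145093/353143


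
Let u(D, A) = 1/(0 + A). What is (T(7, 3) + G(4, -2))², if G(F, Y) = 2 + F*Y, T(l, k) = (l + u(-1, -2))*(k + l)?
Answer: 3481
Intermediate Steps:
u(D, A) = 1/A
T(l, k) = (-½ + l)*(k + l) (T(l, k) = (l + 1/(-2))*(k + l) = (l - ½)*(k + l) = (-½ + l)*(k + l))
(T(7, 3) + G(4, -2))² = ((7² - ½*3 - ½*7 + 3*7) + (2 + 4*(-2)))² = ((49 - 3/2 - 7/2 + 21) + (2 - 8))² = (65 - 6)² = 59² = 3481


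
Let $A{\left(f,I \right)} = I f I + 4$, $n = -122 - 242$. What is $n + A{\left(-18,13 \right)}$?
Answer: $-3402$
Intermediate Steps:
$n = -364$
$A{\left(f,I \right)} = 4 + f I^{2}$ ($A{\left(f,I \right)} = f I^{2} + 4 = 4 + f I^{2}$)
$n + A{\left(-18,13 \right)} = -364 + \left(4 - 18 \cdot 13^{2}\right) = -364 + \left(4 - 3042\right) = -364 - 3038 = -3402$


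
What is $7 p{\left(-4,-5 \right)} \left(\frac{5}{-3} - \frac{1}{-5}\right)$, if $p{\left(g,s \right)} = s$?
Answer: $\frac{154}{3} \approx 51.333$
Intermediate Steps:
$7 p{\left(-4,-5 \right)} \left(\frac{5}{-3} - \frac{1}{-5}\right) = 7 \left(-5\right) \left(\frac{5}{-3} - \frac{1}{-5}\right) = - 35 \left(5 \left(- \frac{1}{3}\right) - - \frac{1}{5}\right) = - 35 \left(- \frac{5}{3} + \frac{1}{5}\right) = \left(-35\right) \left(- \frac{22}{15}\right) = \frac{154}{3}$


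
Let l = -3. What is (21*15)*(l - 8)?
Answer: -3465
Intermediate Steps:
(21*15)*(l - 8) = (21*15)*(-3 - 8) = 315*(-11) = -3465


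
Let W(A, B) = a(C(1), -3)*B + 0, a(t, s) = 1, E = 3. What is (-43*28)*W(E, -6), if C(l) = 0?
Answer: 7224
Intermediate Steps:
W(A, B) = B (W(A, B) = 1*B + 0 = B + 0 = B)
(-43*28)*W(E, -6) = -43*28*(-6) = -1204*(-6) = 7224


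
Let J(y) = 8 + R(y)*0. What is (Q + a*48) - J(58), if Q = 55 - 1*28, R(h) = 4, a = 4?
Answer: 211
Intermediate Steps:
J(y) = 8 (J(y) = 8 + 4*0 = 8 + 0 = 8)
Q = 27 (Q = 55 - 28 = 27)
(Q + a*48) - J(58) = (27 + 4*48) - 1*8 = (27 + 192) - 8 = 219 - 8 = 211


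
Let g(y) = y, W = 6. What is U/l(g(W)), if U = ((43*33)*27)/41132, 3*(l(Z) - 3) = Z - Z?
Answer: 12771/41132 ≈ 0.31049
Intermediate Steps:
l(Z) = 3 (l(Z) = 3 + (Z - Z)/3 = 3 + (1/3)*0 = 3 + 0 = 3)
U = 38313/41132 (U = (1419*27)*(1/41132) = 38313*(1/41132) = 38313/41132 ≈ 0.93146)
U/l(g(W)) = (38313/41132)/3 = (38313/41132)*(1/3) = 12771/41132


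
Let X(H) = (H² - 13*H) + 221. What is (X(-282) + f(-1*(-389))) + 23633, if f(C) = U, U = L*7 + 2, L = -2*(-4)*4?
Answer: 107270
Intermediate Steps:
L = 32 (L = 8*4 = 32)
U = 226 (U = 32*7 + 2 = 224 + 2 = 226)
f(C) = 226
X(H) = 221 + H² - 13*H
(X(-282) + f(-1*(-389))) + 23633 = ((221 + (-282)² - 13*(-282)) + 226) + 23633 = ((221 + 79524 + 3666) + 226) + 23633 = (83411 + 226) + 23633 = 83637 + 23633 = 107270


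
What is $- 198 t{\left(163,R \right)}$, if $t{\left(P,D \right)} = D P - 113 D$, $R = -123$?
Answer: $1217700$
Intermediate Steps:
$t{\left(P,D \right)} = - 113 D + D P$
$- 198 t{\left(163,R \right)} = - 198 \left(- 123 \left(-113 + 163\right)\right) = - 198 \left(\left(-123\right) 50\right) = \left(-198\right) \left(-6150\right) = 1217700$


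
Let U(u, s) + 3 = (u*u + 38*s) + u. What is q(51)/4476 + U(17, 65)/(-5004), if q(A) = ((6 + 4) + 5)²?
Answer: -235126/466623 ≈ -0.50389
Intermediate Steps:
q(A) = 225 (q(A) = (10 + 5)² = 15² = 225)
U(u, s) = -3 + u + u² + 38*s (U(u, s) = -3 + ((u*u + 38*s) + u) = -3 + ((u² + 38*s) + u) = -3 + (u + u² + 38*s) = -3 + u + u² + 38*s)
q(51)/4476 + U(17, 65)/(-5004) = 225/4476 + (-3 + 17 + 17² + 38*65)/(-5004) = 225*(1/4476) + (-3 + 17 + 289 + 2470)*(-1/5004) = 75/1492 + 2773*(-1/5004) = 75/1492 - 2773/5004 = -235126/466623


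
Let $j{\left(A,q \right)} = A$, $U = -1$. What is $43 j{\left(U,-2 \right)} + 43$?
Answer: $0$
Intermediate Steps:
$43 j{\left(U,-2 \right)} + 43 = 43 \left(-1\right) + 43 = -43 + 43 = 0$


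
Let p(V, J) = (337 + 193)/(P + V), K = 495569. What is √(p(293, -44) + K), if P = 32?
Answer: √2093785915/65 ≈ 703.97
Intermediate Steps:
p(V, J) = 530/(32 + V) (p(V, J) = (337 + 193)/(32 + V) = 530/(32 + V))
√(p(293, -44) + K) = √(530/(32 + 293) + 495569) = √(530/325 + 495569) = √(530*(1/325) + 495569) = √(106/65 + 495569) = √(32212091/65) = √2093785915/65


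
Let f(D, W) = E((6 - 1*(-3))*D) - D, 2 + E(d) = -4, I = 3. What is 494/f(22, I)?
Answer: -247/14 ≈ -17.643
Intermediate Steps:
E(d) = -6 (E(d) = -2 - 4 = -6)
f(D, W) = -6 - D
494/f(22, I) = 494/(-6 - 1*22) = 494/(-6 - 22) = 494/(-28) = 494*(-1/28) = -247/14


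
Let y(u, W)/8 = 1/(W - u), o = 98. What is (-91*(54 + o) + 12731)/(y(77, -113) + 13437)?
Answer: -104595/1276511 ≈ -0.081938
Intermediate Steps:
y(u, W) = 8/(W - u)
(-91*(54 + o) + 12731)/(y(77, -113) + 13437) = (-91*(54 + 98) + 12731)/(8/(-113 - 1*77) + 13437) = (-91*152 + 12731)/(8/(-113 - 77) + 13437) = (-13832 + 12731)/(8/(-190) + 13437) = -1101/(8*(-1/190) + 13437) = -1101/(-4/95 + 13437) = -1101/1276511/95 = -1101*95/1276511 = -104595/1276511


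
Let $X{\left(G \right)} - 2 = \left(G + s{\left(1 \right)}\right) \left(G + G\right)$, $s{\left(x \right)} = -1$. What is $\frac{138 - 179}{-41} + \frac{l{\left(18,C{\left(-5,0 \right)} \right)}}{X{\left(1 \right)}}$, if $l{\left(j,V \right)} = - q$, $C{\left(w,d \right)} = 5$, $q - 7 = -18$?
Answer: $\frac{13}{2} \approx 6.5$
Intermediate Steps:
$q = -11$ ($q = 7 - 18 = -11$)
$l{\left(j,V \right)} = 11$ ($l{\left(j,V \right)} = \left(-1\right) \left(-11\right) = 11$)
$X{\left(G \right)} = 2 + 2 G \left(-1 + G\right)$ ($X{\left(G \right)} = 2 + \left(G - 1\right) \left(G + G\right) = 2 + \left(-1 + G\right) 2 G = 2 + 2 G \left(-1 + G\right)$)
$\frac{138 - 179}{-41} + \frac{l{\left(18,C{\left(-5,0 \right)} \right)}}{X{\left(1 \right)}} = \frac{138 - 179}{-41} + \frac{11}{2 - 2 + 2 \cdot 1^{2}} = \left(138 - 179\right) \left(- \frac{1}{41}\right) + \frac{11}{2 - 2 + 2 \cdot 1} = \left(-41\right) \left(- \frac{1}{41}\right) + \frac{11}{2 - 2 + 2} = 1 + \frac{11}{2} = \frac{13}{2}$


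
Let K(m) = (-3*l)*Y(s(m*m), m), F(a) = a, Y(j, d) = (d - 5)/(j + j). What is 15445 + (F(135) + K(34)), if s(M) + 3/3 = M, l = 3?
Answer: 11996513/770 ≈ 15580.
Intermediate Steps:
s(M) = -1 + M
Y(j, d) = (-5 + d)/(2*j) (Y(j, d) = (-5 + d)/((2*j)) = (-5 + d)*(1/(2*j)) = (-5 + d)/(2*j))
K(m) = -9*(-5 + m)/(2*(-1 + m**2)) (K(m) = (-3*3)*((-5 + m)/(2*(-1 + m*m))) = -9*(-5 + m)/(2*(-1 + m**2)))
15445 + (F(135) + K(34)) = 15445 + (135 + 9*(5 - 1*34)/(2*(-1 + 34**2))) = 15445 + (135 + 9*(5 - 34)/(2*(-1 + 1156))) = 15445 + (135 + (9/2)*(-29)/1155) = 15445 + (135 + (9/2)*(1/1155)*(-29)) = 15445 + (135 - 87/770) = 15445 + 103863/770 = 11996513/770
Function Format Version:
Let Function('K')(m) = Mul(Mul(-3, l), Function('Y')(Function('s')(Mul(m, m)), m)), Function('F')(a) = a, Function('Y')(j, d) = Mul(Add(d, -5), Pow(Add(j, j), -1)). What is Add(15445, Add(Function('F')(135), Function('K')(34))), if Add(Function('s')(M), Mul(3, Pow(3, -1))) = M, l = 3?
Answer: Rational(11996513, 770) ≈ 15580.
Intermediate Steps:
Function('s')(M) = Add(-1, M)
Function('Y')(j, d) = Mul(Rational(1, 2), Pow(j, -1), Add(-5, d)) (Function('Y')(j, d) = Mul(Add(-5, d), Pow(Mul(2, j), -1)) = Mul(Add(-5, d), Mul(Rational(1, 2), Pow(j, -1))) = Mul(Rational(1, 2), Pow(j, -1), Add(-5, d)))
Function('K')(m) = Mul(Rational(-9, 2), Pow(Add(-1, Pow(m, 2)), -1), Add(-5, m)) (Function('K')(m) = Mul(Mul(-3, 3), Mul(Rational(1, 2), Pow(Add(-1, Mul(m, m)), -1), Add(-5, m))) = Mul(-9, Mul(Rational(1, 2), Pow(Add(-1, Pow(m, 2)), -1), Add(-5, m))) = Mul(Rational(-9, 2), Pow(Add(-1, Pow(m, 2)), -1), Add(-5, m)))
Add(15445, Add(Function('F')(135), Function('K')(34))) = Add(15445, Add(135, Mul(Rational(9, 2), Pow(Add(-1, Pow(34, 2)), -1), Add(5, Mul(-1, 34))))) = Add(15445, Add(135, Mul(Rational(9, 2), Pow(Add(-1, 1156), -1), Add(5, -34)))) = Add(15445, Add(135, Mul(Rational(9, 2), Pow(1155, -1), -29))) = Add(15445, Add(135, Mul(Rational(9, 2), Rational(1, 1155), -29))) = Add(15445, Add(135, Rational(-87, 770))) = Add(15445, Rational(103863, 770)) = Rational(11996513, 770)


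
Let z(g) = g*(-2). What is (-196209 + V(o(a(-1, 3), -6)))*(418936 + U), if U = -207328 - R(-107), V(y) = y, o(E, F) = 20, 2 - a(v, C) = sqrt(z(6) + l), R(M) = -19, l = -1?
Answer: -41518889503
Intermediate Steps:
z(g) = -2*g
a(v, C) = 2 - I*sqrt(13) (a(v, C) = 2 - sqrt(-2*6 - 1) = 2 - sqrt(-12 - 1) = 2 - sqrt(-13) = 2 - I*sqrt(13))
U = -207309 (U = -207328 - 1*(-19) = -207328 + 19 = -207309)
(-196209 + V(o(a(-1, 3), -6)))*(418936 + U) = (-196209 + 20)*(418936 - 207309) = -196189*211627 = -41518889503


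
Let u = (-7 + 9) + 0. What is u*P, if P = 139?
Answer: 278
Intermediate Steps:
u = 2 (u = 2 + 0 = 2)
u*P = 2*139 = 278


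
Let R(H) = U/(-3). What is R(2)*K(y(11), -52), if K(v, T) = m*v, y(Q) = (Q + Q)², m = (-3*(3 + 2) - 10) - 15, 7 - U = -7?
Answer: 271040/3 ≈ 90347.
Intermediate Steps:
U = 14 (U = 7 - 1*(-7) = 7 + 7 = 14)
m = -40 (m = (-3*5 - 10) - 15 = (-15 - 10) - 15 = -25 - 15 = -40)
y(Q) = 4*Q² (y(Q) = (2*Q)² = 4*Q²)
K(v, T) = -40*v
R(H) = -14/3 (R(H) = 14/(-3) = 14*(-⅓) = -14/3)
R(2)*K(y(11), -52) = -(-560)*4*11²/3 = -(-560)*4*121/3 = -(-560)*484/3 = -14/3*(-19360) = 271040/3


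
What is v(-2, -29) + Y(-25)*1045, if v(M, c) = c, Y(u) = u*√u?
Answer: -29 - 130625*I ≈ -29.0 - 1.3063e+5*I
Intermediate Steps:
Y(u) = u^(3/2)
v(-2, -29) + Y(-25)*1045 = -29 + (-25)^(3/2)*1045 = -29 - 125*I*1045 = -29 - 130625*I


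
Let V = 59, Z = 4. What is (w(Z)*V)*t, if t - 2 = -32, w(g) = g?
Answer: -7080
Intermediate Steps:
t = -30 (t = 2 - 32 = -30)
(w(Z)*V)*t = (4*59)*(-30) = 236*(-30) = -7080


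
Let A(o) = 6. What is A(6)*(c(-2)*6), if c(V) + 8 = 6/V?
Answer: -396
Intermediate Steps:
c(V) = -8 + 6/V
A(6)*(c(-2)*6) = 6*((-8 + 6/(-2))*6) = 6*((-8 + 6*(-½))*6) = 6*((-8 - 3)*6) = 6*(-11*6) = 6*(-66) = -396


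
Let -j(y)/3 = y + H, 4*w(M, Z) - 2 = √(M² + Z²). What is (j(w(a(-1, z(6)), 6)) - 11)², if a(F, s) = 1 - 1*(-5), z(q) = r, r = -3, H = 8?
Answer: 5491/4 + 657*√2/2 ≈ 1837.3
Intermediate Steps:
z(q) = -3
a(F, s) = 6 (a(F, s) = 1 + 5 = 6)
w(M, Z) = ½ + √(M² + Z²)/4
j(y) = -24 - 3*y (j(y) = -3*(y + 8) = -3*(8 + y) = -24 - 3*y)
(j(w(a(-1, z(6)), 6)) - 11)² = ((-24 - 3*(½ + √(6² + 6²)/4)) - 11)² = ((-24 - 3*(½ + √(36 + 36)/4)) - 11)² = ((-24 - 3*(½ + √72/4)) - 11)² = ((-24 - 3*(½ + (6*√2)/4)) - 11)² = ((-24 - 3*(½ + 3*√2/2)) - 11)² = ((-24 + (-3/2 - 9*√2/2)) - 11)² = ((-51/2 - 9*√2/2) - 11)² = (-73/2 - 9*√2/2)²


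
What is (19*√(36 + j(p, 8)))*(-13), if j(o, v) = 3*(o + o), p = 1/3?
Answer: -247*√38 ≈ -1522.6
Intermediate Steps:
p = ⅓ ≈ 0.33333
j(o, v) = 6*o (j(o, v) = 3*(2*o) = 6*o)
(19*√(36 + j(p, 8)))*(-13) = (19*√(36 + 6*(⅓)))*(-13) = (19*√(36 + 2))*(-13) = (19*√38)*(-13) = -247*√38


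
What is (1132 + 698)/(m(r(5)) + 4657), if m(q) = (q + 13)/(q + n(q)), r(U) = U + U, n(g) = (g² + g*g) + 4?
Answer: 130540/332207 ≈ 0.39295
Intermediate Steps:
n(g) = 4 + 2*g² (n(g) = (g² + g²) + 4 = 2*g² + 4 = 4 + 2*g²)
r(U) = 2*U
m(q) = (13 + q)/(4 + q + 2*q²) (m(q) = (q + 13)/(q + (4 + 2*q²)) = (13 + q)/(4 + q + 2*q²))
(1132 + 698)/(m(r(5)) + 4657) = (1132 + 698)/((13 + 2*5)/(4 + 2*5 + 2*(2*5)²) + 4657) = 1830/((13 + 10)/(4 + 10 + 2*10²) + 4657) = 1830/(23/(4 + 10 + 2*100) + 4657) = 1830/(23/(4 + 10 + 200) + 4657) = 1830/(23/214 + 4657) = 1830/(996621/214) = 1830*(214/996621) = 130540/332207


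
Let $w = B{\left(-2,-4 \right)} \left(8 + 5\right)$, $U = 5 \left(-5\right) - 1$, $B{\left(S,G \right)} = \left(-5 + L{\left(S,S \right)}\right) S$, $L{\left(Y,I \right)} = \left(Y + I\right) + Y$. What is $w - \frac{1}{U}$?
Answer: $\frac{7437}{26} \approx 286.04$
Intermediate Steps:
$L{\left(Y,I \right)} = I + 2 Y$ ($L{\left(Y,I \right)} = \left(I + Y\right) + Y = I + 2 Y$)
$B{\left(S,G \right)} = S \left(-5 + 3 S\right)$ ($B{\left(S,G \right)} = \left(-5 + \left(S + 2 S\right)\right) S = \left(-5 + 3 S\right) S = S \left(-5 + 3 S\right)$)
$U = -26$ ($U = -25 - 1 = -26$)
$w = 286$ ($w = - 2 \left(-5 + 3 \left(-2\right)\right) \left(8 + 5\right) = - 2 \left(-5 - 6\right) 13 = \left(-2\right) \left(-11\right) 13 = 22 \cdot 13 = 286$)
$w - \frac{1}{U} = 286 - \frac{1}{-26} = 286 - - \frac{1}{26} = 286 + \frac{1}{26} = \frac{7437}{26}$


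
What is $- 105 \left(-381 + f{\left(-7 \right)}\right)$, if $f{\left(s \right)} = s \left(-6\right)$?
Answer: $35595$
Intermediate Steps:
$f{\left(s \right)} = - 6 s$
$- 105 \left(-381 + f{\left(-7 \right)}\right) = - 105 \left(-381 - -42\right) = - 105 \left(-381 + 42\right) = \left(-105\right) \left(-339\right) = 35595$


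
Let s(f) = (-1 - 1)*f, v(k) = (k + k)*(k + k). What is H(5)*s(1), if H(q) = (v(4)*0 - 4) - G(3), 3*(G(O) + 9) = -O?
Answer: -12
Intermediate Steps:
v(k) = 4*k² (v(k) = (2*k)*(2*k) = 4*k²)
G(O) = -9 - O/3 (G(O) = -9 + (-O)/3 = -9 - O/3)
H(q) = 6 (H(q) = ((4*4²)*0 - 4) - (-9 - ⅓*3) = ((4*16)*0 - 4) - (-9 - 1) = (64*0 - 4) - 1*(-10) = (0 - 4) + 10 = -4 + 10 = 6)
s(f) = -2*f
H(5)*s(1) = 6*(-2*1) = 6*(-2) = -12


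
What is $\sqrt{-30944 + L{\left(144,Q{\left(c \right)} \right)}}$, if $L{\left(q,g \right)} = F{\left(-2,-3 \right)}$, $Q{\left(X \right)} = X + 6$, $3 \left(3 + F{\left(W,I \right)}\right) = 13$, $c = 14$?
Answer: $\frac{2 i \sqrt{69621}}{3} \approx 175.91 i$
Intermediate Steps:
$F{\left(W,I \right)} = \frac{4}{3}$ ($F{\left(W,I \right)} = -3 + \frac{1}{3} \cdot 13 = -3 + \frac{13}{3} = \frac{4}{3}$)
$Q{\left(X \right)} = 6 + X$
$L{\left(q,g \right)} = \frac{4}{3}$
$\sqrt{-30944 + L{\left(144,Q{\left(c \right)} \right)}} = \sqrt{-30944 + \frac{4}{3}} = \sqrt{- \frac{92828}{3}} = \frac{2 i \sqrt{69621}}{3}$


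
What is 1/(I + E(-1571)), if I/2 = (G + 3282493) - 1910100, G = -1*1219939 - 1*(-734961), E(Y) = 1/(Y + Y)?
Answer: 3142/5576515859 ≈ 5.6343e-7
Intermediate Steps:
E(Y) = 1/(2*Y)
G = -484978 (G = -1219939 + 734961 = -484978)
I = 1774830 (I = 2*((-484978 + 3282493) - 1910100) = 2*(2797515 - 1910100) = 2*887415 = 1774830)
1/(I + E(-1571)) = 1/(1774830 + (½)/(-1571)) = 1/(1774830 + (½)*(-1/1571)) = 1/(1774830 - 1/3142) = 1/(5576515859/3142) = 3142/5576515859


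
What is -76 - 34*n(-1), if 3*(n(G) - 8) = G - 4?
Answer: -874/3 ≈ -291.33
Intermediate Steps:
n(G) = 20/3 + G/3 (n(G) = 8 + (G - 4)/3 = 8 + (-4 + G)/3 = 8 + (-4/3 + G/3) = 20/3 + G/3)
-76 - 34*n(-1) = -76 - 34*(20/3 + (⅓)*(-1)) = -76 - 34*(20/3 - ⅓) = -76 - 34*19/3 = -76 - 646/3 = -874/3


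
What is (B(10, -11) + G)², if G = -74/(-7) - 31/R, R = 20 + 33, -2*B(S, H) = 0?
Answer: 13727025/137641 ≈ 99.731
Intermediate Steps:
B(S, H) = 0 (B(S, H) = -½*0 = 0)
R = 53
G = 3705/371 (G = -74/(-7) - 31/53 = -74*(-⅐) - 31*1/53 = 74/7 - 31/53 = 3705/371 ≈ 9.9865)
(B(10, -11) + G)² = (0 + 3705/371)² = (3705/371)² = 13727025/137641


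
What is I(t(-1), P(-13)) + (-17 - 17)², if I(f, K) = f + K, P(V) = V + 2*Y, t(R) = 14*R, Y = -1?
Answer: 1127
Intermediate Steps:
P(V) = -2 + V (P(V) = V + 2*(-1) = V - 2 = -2 + V)
I(f, K) = K + f
I(t(-1), P(-13)) + (-17 - 17)² = ((-2 - 13) + 14*(-1)) + (-17 - 17)² = (-15 - 14) + (-34)² = -29 + 1156 = 1127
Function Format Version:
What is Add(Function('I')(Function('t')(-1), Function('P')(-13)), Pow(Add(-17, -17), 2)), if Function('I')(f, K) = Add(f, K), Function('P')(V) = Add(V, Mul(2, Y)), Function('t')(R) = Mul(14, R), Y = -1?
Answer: 1127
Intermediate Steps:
Function('P')(V) = Add(-2, V) (Function('P')(V) = Add(V, Mul(2, -1)) = Add(V, -2) = Add(-2, V))
Function('I')(f, K) = Add(K, f)
Add(Function('I')(Function('t')(-1), Function('P')(-13)), Pow(Add(-17, -17), 2)) = Add(Add(Add(-2, -13), Mul(14, -1)), Pow(Add(-17, -17), 2)) = Add(Add(-15, -14), Pow(-34, 2)) = Add(-29, 1156) = 1127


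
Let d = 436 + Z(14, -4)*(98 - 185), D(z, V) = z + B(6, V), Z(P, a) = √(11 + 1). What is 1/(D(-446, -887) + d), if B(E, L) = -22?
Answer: 8/22451 - 87*√3/44902 ≈ -0.0029996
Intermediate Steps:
Z(P, a) = 2*√3 (Z(P, a) = √12 = 2*√3)
D(z, V) = -22 + z (D(z, V) = z - 22 = -22 + z)
d = 436 - 174*√3 (d = 436 + (2*√3)*(98 - 185) = 436 + (2*√3)*(-87) = 436 - 174*√3 ≈ 134.62)
1/(D(-446, -887) + d) = 1/((-22 - 446) + (436 - 174*√3)) = 1/(-468 + (436 - 174*√3)) = 1/(-32 - 174*√3)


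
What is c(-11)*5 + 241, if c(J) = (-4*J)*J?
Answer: -2179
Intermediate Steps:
c(J) = -4*J**2
c(-11)*5 + 241 = -4*(-11)**2*5 + 241 = -4*121*5 + 241 = -484*5 + 241 = -2420 + 241 = -2179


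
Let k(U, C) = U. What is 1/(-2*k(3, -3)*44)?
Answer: -1/264 ≈ -0.0037879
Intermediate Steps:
1/(-2*k(3, -3)*44) = 1/(-2*3*44) = 1/(-6*44) = 1/(-264) = -1/264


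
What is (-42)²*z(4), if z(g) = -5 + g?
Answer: -1764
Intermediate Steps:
(-42)²*z(4) = (-42)²*(-5 + 4) = 1764*(-1) = -1764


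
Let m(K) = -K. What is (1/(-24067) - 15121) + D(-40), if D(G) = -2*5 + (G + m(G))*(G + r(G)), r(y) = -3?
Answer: -364157778/24067 ≈ -15131.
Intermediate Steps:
D(G) = -10 (D(G) = -2*5 + (G - G)*(G - 3) = -10 + 0*(-3 + G) = -10 + 0 = -10)
(1/(-24067) - 15121) + D(-40) = (1/(-24067) - 15121) - 10 = (-1/24067 - 15121) - 10 = -363917108/24067 - 10 = -364157778/24067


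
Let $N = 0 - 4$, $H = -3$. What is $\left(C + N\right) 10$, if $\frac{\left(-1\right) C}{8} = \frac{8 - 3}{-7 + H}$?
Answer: $0$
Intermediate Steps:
$N = -4$ ($N = 0 - 4 = -4$)
$C = 4$ ($C = - 8 \frac{8 - 3}{-7 - 3} = - 8 \frac{5}{-10} = - 8 \cdot 5 \left(- \frac{1}{10}\right) = \left(-8\right) \left(- \frac{1}{2}\right) = 4$)
$\left(C + N\right) 10 = \left(4 - 4\right) 10 = 0 \cdot 10 = 0$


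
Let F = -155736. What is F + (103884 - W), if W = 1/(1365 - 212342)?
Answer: -10939579403/210977 ≈ -51852.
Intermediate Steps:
W = -1/210977 (W = 1/(-210977) = -1/210977 ≈ -4.7398e-6)
F + (103884 - W) = -155736 + (103884 - 1*(-1/210977)) = -155736 + (103884 + 1/210977) = -155736 + 21917134669/210977 = -10939579403/210977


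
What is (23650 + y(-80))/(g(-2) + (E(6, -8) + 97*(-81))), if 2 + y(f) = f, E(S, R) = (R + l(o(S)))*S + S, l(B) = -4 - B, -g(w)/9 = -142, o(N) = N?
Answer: -7856/2227 ≈ -3.5276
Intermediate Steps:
g(w) = 1278 (g(w) = -9*(-142) = 1278)
E(S, R) = S + S*(-4 + R - S) (E(S, R) = (R + (-4 - S))*S + S = (-4 + R - S)*S + S = S*(-4 + R - S) + S = S + S*(-4 + R - S))
y(f) = -2 + f
(23650 + y(-80))/(g(-2) + (E(6, -8) + 97*(-81))) = (23650 + (-2 - 80))/(1278 + (6*(-3 - 8 - 1*6) + 97*(-81))) = (23650 - 82)/(1278 + (6*(-3 - 8 - 6) - 7857)) = 23568/(1278 + (6*(-17) - 7857)) = 23568/(1278 + (-102 - 7857)) = 23568/(1278 - 7959) = 23568/(-6681) = 23568*(-1/6681) = -7856/2227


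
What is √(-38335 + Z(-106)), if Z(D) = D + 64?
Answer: I*√38377 ≈ 195.9*I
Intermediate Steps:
Z(D) = 64 + D
√(-38335 + Z(-106)) = √(-38335 + (64 - 106)) = √(-38335 - 42) = √(-38377) = I*√38377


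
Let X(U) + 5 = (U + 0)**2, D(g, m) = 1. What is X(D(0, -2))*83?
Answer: -332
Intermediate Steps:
X(U) = -5 + U**2 (X(U) = -5 + (U + 0)**2 = -5 + U**2)
X(D(0, -2))*83 = (-5 + 1**2)*83 = (-5 + 1)*83 = -4*83 = -332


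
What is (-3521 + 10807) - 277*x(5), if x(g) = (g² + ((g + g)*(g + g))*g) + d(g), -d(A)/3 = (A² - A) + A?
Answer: -117364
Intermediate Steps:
d(A) = -3*A² (d(A) = -3*((A² - A) + A) = -3*A²)
x(g) = -2*g² + 4*g³ (x(g) = (g² + ((g + g)*(g + g))*g) - 3*g² = (g² + ((2*g)*(2*g))*g) - 3*g² = (g² + (4*g²)*g) - 3*g² = (g² + 4*g³) - 3*g² = -2*g² + 4*g³)
(-3521 + 10807) - 277*x(5) = (-3521 + 10807) - 277*5²*(-2 + 4*5) = 7286 - 6925*(-2 + 20) = 7286 - 6925*18 = 7286 - 277*450 = 7286 - 124650 = -117364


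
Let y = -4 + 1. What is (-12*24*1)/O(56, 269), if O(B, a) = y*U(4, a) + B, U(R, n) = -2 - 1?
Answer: -288/65 ≈ -4.4308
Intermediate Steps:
y = -3
U(R, n) = -3
O(B, a) = 9 + B (O(B, a) = -3*(-3) + B = 9 + B)
(-12*24*1)/O(56, 269) = (-12*24*1)/(9 + 56) = -288*1/65 = -288/65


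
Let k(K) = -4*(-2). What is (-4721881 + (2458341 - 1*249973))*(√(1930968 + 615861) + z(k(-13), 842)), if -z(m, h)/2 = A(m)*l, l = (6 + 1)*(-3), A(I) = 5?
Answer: -527837730 - 7540539*√282981 ≈ -4.5391e+9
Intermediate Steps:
l = -21 (l = 7*(-3) = -21)
k(K) = 8
z(m, h) = 210 (z(m, h) = -10*(-21) = -2*(-105) = 210)
(-4721881 + (2458341 - 1*249973))*(√(1930968 + 615861) + z(k(-13), 842)) = (-4721881 + (2458341 - 1*249973))*(√(1930968 + 615861) + 210) = (-4721881 + (2458341 - 249973))*(√2546829 + 210) = (-4721881 + 2208368)*(3*√282981 + 210) = -2513513*(210 + 3*√282981) = -527837730 - 7540539*√282981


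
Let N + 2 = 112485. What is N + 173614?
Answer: 286097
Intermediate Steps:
N = 112483 (N = -2 + 112485 = 112483)
N + 173614 = 112483 + 173614 = 286097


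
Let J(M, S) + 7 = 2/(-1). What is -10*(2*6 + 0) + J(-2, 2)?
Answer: -129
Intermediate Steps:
J(M, S) = -9 (J(M, S) = -7 + 2/(-1) = -7 + 2*(-1) = -7 - 2 = -9)
-10*(2*6 + 0) + J(-2, 2) = -10*(2*6 + 0) - 9 = -10*(12 + 0) - 9 = -10*12 - 9 = -120 - 9 = -129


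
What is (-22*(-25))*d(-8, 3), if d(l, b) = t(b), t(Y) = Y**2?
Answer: 4950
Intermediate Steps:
d(l, b) = b**2
(-22*(-25))*d(-8, 3) = -22*(-25)*3**2 = 550*9 = 4950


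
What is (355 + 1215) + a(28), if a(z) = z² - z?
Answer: 2326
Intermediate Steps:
(355 + 1215) + a(28) = (355 + 1215) + 28*(-1 + 28) = 1570 + 28*27 = 1570 + 756 = 2326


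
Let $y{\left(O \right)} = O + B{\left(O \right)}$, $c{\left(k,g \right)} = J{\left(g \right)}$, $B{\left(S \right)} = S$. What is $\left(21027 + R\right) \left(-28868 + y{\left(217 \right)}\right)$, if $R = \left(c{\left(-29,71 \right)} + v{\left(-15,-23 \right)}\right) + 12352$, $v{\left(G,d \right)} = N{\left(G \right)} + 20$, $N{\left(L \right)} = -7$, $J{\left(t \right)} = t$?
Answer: $-951486942$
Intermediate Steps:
$v{\left(G,d \right)} = 13$ ($v{\left(G,d \right)} = -7 + 20 = 13$)
$c{\left(k,g \right)} = g$
$y{\left(O \right)} = 2 O$ ($y{\left(O \right)} = O + O = 2 O$)
$R = 12436$ ($R = \left(71 + 13\right) + 12352 = 84 + 12352 = 12436$)
$\left(21027 + R\right) \left(-28868 + y{\left(217 \right)}\right) = \left(21027 + 12436\right) \left(-28868 + 2 \cdot 217\right) = 33463 \left(-28868 + 434\right) = 33463 \left(-28434\right) = -951486942$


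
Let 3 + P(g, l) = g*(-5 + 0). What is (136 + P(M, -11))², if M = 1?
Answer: 16384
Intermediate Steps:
P(g, l) = -3 - 5*g (P(g, l) = -3 + g*(-5 + 0) = -3 + g*(-5) = -3 - 5*g)
(136 + P(M, -11))² = (136 + (-3 - 5*1))² = (136 + (-3 - 5))² = (136 - 8)² = 128² = 16384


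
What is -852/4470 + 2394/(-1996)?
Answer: -1033481/743510 ≈ -1.3900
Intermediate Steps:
-852/4470 + 2394/(-1996) = -852*1/4470 + 2394*(-1/1996) = -142/745 - 1197/998 = -1033481/743510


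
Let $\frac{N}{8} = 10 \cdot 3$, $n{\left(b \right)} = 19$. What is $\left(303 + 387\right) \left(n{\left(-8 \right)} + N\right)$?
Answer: $178710$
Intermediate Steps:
$N = 240$ ($N = 8 \cdot 10 \cdot 3 = 8 \cdot 30 = 240$)
$\left(303 + 387\right) \left(n{\left(-8 \right)} + N\right) = \left(303 + 387\right) \left(19 + 240\right) = 690 \cdot 259 = 178710$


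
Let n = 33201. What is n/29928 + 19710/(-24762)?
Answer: 12902349/41170952 ≈ 0.31338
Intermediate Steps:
n/29928 + 19710/(-24762) = 33201/29928 + 19710/(-24762) = 33201*(1/29928) + 19710*(-1/24762) = 11067/9976 - 3285/4127 = 12902349/41170952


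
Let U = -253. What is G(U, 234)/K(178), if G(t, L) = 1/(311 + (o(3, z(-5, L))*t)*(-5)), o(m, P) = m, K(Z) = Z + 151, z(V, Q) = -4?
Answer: 1/1350874 ≈ 7.4026e-7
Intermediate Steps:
K(Z) = 151 + Z
G(t, L) = 1/(311 - 15*t) (G(t, L) = 1/(311 + (3*t)*(-5)) = 1/(311 - 15*t))
G(U, 234)/K(178) = (-1/(-311 + 15*(-253)))/(151 + 178) = -1/(-311 - 3795)/329 = -1/(-4106)*(1/329) = -1*(-1/4106)*(1/329) = (1/4106)*(1/329) = 1/1350874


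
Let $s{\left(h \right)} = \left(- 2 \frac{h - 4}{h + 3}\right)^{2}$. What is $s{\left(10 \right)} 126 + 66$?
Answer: $\frac{29298}{169} \approx 173.36$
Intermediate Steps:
$s{\left(h \right)} = \frac{4 \left(-4 + h\right)^{2}}{\left(3 + h\right)^{2}}$ ($s{\left(h \right)} = \left(- 2 \frac{-4 + h}{3 + h}\right)^{2} = \left(- \frac{2 \left(-4 + h\right)}{3 + h}\right)^{2} = \frac{4 \left(-4 + h\right)^{2}}{\left(3 + h\right)^{2}}$)
$s{\left(10 \right)} 126 + 66 = \frac{4 \left(-4 + 10\right)^{2}}{\left(3 + 10\right)^{2}} \cdot 126 + 66 = \frac{4 \cdot 6^{2}}{169} \cdot 126 + 66 = 4 \cdot 36 \cdot \frac{1}{169} \cdot 126 + 66 = \frac{144}{169} \cdot 126 + 66 = \frac{18144}{169} + 66 = \frac{29298}{169}$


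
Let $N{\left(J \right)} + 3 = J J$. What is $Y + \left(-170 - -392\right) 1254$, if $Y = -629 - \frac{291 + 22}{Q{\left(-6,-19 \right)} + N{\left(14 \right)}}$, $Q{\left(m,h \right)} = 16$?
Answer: $\frac{58051318}{209} \approx 2.7776 \cdot 10^{5}$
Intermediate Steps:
$N{\left(J \right)} = -3 + J^{2}$ ($N{\left(J \right)} = -3 + J J = -3 + J^{2}$)
$Y = - \frac{131774}{209}$ ($Y = -629 - \frac{291 + 22}{16 - \left(3 - 14^{2}\right)} = -629 - \frac{313}{16 + \left(-3 + 196\right)} = -629 - \frac{313}{16 + 193} = -629 - \frac{313}{209} = - \frac{131774}{209} \approx -630.5$)
$Y + \left(-170 - -392\right) 1254 = - \frac{131774}{209} + \left(-170 - -392\right) 1254 = - \frac{131774}{209} + \left(-170 + 392\right) 1254 = - \frac{131774}{209} + 222 \cdot 1254 = - \frac{131774}{209} + 278388 = \frac{58051318}{209}$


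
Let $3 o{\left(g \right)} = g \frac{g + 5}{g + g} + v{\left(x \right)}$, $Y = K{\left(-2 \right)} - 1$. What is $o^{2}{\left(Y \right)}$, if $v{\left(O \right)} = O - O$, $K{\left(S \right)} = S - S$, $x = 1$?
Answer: $\frac{4}{9} \approx 0.44444$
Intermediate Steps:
$K{\left(S \right)} = 0$
$v{\left(O \right)} = 0$
$Y = -1$ ($Y = 0 - 1 = -1$)
$o{\left(g \right)} = \frac{5}{6} + \frac{g}{6}$ ($o{\left(g \right)} = \frac{g \frac{g + 5}{g + g} + 0}{3} = \frac{g \frac{5 + g}{2 g} + 0}{3} = \frac{\left(\frac{5}{2} + \frac{g}{2}\right) + 0}{3} = \frac{\frac{5}{2} + \frac{g}{2}}{3} = \frac{5}{6} + \frac{g}{6}$)
$o^{2}{\left(Y \right)} = \left(\frac{5}{6} + \frac{1}{6} \left(-1\right)\right)^{2} = \left(\frac{5}{6} - \frac{1}{6}\right)^{2} = \left(\frac{2}{3}\right)^{2} = \frac{4}{9}$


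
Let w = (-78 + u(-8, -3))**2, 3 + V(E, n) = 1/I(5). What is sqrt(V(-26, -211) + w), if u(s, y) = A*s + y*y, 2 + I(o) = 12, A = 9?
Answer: sqrt(1987810)/10 ≈ 140.99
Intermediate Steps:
I(o) = 10 (I(o) = -2 + 12 = 10)
u(s, y) = y**2 + 9*s (u(s, y) = 9*s + y*y = 9*s + y**2 = y**2 + 9*s)
V(E, n) = -29/10 (V(E, n) = -3 + 1/10 = -29/10)
w = 19881 (w = (-78 + ((-3)**2 + 9*(-8)))**2 = (-78 + (9 - 72))**2 = (-78 - 63)**2 = (-141)**2 = 19881)
sqrt(V(-26, -211) + w) = sqrt(-29/10 + 19881) = sqrt(198781/10) = sqrt(1987810)/10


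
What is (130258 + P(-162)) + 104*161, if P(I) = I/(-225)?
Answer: 3675068/25 ≈ 1.4700e+5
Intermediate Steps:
P(I) = -I/225 (P(I) = I*(-1/225) = -I/225)
(130258 + P(-162)) + 104*161 = (130258 - 1/225*(-162)) + 104*161 = (130258 + 18/25) + 16744 = 3256468/25 + 16744 = 3675068/25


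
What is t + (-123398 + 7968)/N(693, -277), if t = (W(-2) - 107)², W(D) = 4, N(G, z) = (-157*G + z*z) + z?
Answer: 343305971/32349 ≈ 10613.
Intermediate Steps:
N(G, z) = z + z² - 157*G (N(G, z) = (-157*G + z²) + z = (z² - 157*G) + z = z + z² - 157*G)
t = 10609 (t = (4 - 107)² = (-103)² = 10609)
t + (-123398 + 7968)/N(693, -277) = 10609 + (-123398 + 7968)/(-277 + (-277)² - 157*693) = 10609 - 115430/(-277 + 76729 - 108801) = 10609 - 115430/(-32349) = 10609 - 115430*(-1/32349) = 10609 + 115430/32349 = 343305971/32349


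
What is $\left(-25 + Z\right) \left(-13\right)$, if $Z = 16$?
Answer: $117$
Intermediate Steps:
$\left(-25 + Z\right) \left(-13\right) = \left(-25 + 16\right) \left(-13\right) = \left(-9\right) \left(-13\right) = 117$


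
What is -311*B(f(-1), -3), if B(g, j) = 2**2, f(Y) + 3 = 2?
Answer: -1244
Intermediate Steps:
f(Y) = -1 (f(Y) = -3 + 2 = -1)
B(g, j) = 4
-311*B(f(-1), -3) = -311*4 = -1244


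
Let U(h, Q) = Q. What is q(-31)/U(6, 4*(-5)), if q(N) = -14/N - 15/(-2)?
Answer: -493/1240 ≈ -0.39758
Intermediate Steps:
q(N) = 15/2 - 14/N (q(N) = -14/N - 15*(-½) = -14/N + 15/2 = 15/2 - 14/N)
q(-31)/U(6, 4*(-5)) = (15/2 - 14/(-31))/((4*(-5))) = (15/2 - 14*(-1/31))/(-20) = (15/2 + 14/31)*(-1/20) = (493/62)*(-1/20) = -493/1240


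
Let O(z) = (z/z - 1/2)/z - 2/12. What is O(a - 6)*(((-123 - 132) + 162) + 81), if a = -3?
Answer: 8/3 ≈ 2.6667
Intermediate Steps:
O(z) = -1/6 + 1/(2*z) (O(z) = (1 - 1*1/2)/z - 2*1/12 = (1 - 1/2)/z - 1/6 = 1/(2*z) - 1/6 = -1/6 + 1/(2*z))
O(a - 6)*(((-123 - 132) + 162) + 81) = ((3 - (-3 - 6))/(6*(-3 - 6)))*(((-123 - 132) + 162) + 81) = ((1/6)*(3 - 1*(-9))/(-9))*((-255 + 162) + 81) = ((1/6)*(-1/9)*(3 + 9))*(-93 + 81) = ((1/6)*(-1/9)*12)*(-12) = -2/9*(-12) = 8/3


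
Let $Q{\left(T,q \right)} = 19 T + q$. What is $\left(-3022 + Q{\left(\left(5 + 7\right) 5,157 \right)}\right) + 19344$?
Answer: $17619$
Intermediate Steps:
$Q{\left(T,q \right)} = q + 19 T$
$\left(-3022 + Q{\left(\left(5 + 7\right) 5,157 \right)}\right) + 19344 = \left(-3022 + \left(157 + 19 \left(5 + 7\right) 5\right)\right) + 19344 = \left(-3022 + \left(157 + 19 \cdot 12 \cdot 5\right)\right) + 19344 = \left(-3022 + \left(157 + 19 \cdot 60\right)\right) + 19344 = \left(-3022 + \left(157 + 1140\right)\right) + 19344 = \left(-3022 + 1297\right) + 19344 = -1725 + 19344 = 17619$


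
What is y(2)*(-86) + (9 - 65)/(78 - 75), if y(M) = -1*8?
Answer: 2008/3 ≈ 669.33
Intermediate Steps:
y(M) = -8
y(2)*(-86) + (9 - 65)/(78 - 75) = -8*(-86) + (9 - 65)/(78 - 75) = 688 - 56/3 = 2008/3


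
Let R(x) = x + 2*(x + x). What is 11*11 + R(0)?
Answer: 121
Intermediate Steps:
R(x) = 5*x (R(x) = x + 2*(2*x) = x + 4*x = 5*x)
11*11 + R(0) = 11*11 + 5*0 = 121 + 0 = 121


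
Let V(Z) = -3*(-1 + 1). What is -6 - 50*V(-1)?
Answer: -6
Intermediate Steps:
V(Z) = 0 (V(Z) = -3*0 = 0)
-6 - 50*V(-1) = -6 - 50*0 = -6 + 0 = -6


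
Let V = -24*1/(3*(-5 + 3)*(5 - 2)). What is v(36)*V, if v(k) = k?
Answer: 48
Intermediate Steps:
V = 4/3 (V = -24/(3*(-2*3)) = -24/(3*(-6)) = -24/(-18) = -24*(-1/18) = 4/3 ≈ 1.3333)
v(36)*V = 36*(4/3) = 48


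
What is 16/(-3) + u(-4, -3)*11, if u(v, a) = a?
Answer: -115/3 ≈ -38.333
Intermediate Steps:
16/(-3) + u(-4, -3)*11 = 16/(-3) - 3*11 = 16*(-⅓) - 33 = -16/3 - 33 = -115/3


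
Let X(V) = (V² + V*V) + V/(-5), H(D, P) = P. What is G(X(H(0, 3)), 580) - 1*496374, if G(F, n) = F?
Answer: -2481783/5 ≈ -4.9636e+5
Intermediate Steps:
X(V) = 2*V² - V/5 (X(V) = (V² + V²) + V*(-⅕) = 2*V² - V/5)
G(X(H(0, 3)), 580) - 1*496374 = (⅕)*3*(-1 + 10*3) - 1*496374 = (⅕)*3*(-1 + 30) - 496374 = (⅕)*3*29 - 496374 = 87/5 - 496374 = -2481783/5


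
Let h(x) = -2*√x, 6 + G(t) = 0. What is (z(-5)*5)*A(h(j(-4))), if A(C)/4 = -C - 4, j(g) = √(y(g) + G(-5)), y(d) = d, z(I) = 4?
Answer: -320 + 160*10^(¼)*√I ≈ -118.81 + 201.19*I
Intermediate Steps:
G(t) = -6 (G(t) = -6 + 0 = -6)
j(g) = √(-6 + g) (j(g) = √(g - 6) = √(-6 + g))
A(C) = -16 - 4*C (A(C) = 4*(-C - 4) = 4*(-4 - C) = -16 - 4*C)
(z(-5)*5)*A(h(j(-4))) = (4*5)*(-16 - (-8)*√(√(-6 - 4))) = 20*(-16 - (-8)*√(√(-10))) = 20*(-16 - (-8)*√(I*√10)) = 20*(-16 - (-8)*10^(¼)*√I) = 20*(-16 + 8*10^(¼)*√I) = -320 + 160*10^(¼)*√I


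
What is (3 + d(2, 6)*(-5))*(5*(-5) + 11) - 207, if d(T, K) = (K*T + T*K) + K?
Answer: 1851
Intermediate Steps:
d(T, K) = K + 2*K*T (d(T, K) = (K*T + K*T) + K = 2*K*T + K = K + 2*K*T)
(3 + d(2, 6)*(-5))*(5*(-5) + 11) - 207 = (3 + (6*(1 + 2*2))*(-5))*(5*(-5) + 11) - 207 = (3 + (6*(1 + 4))*(-5))*(-25 + 11) - 207 = (3 + (6*5)*(-5))*(-14) - 207 = (3 + 30*(-5))*(-14) - 207 = (3 - 150)*(-14) - 207 = -147*(-14) - 207 = 2058 - 207 = 1851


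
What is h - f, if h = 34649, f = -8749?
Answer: 43398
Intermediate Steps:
h - f = 34649 - 1*(-8749) = 34649 + 8749 = 43398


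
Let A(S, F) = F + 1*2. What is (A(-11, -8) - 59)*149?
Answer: -9685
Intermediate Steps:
A(S, F) = 2 + F (A(S, F) = F + 2 = 2 + F)
(A(-11, -8) - 59)*149 = ((2 - 8) - 59)*149 = (-6 - 59)*149 = -65*149 = -9685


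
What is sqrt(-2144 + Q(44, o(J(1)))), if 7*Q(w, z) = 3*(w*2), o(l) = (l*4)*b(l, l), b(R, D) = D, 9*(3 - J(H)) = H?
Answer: 2*I*sqrt(25802)/7 ≈ 45.894*I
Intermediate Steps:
J(H) = 3 - H/9
o(l) = 4*l**2 (o(l) = (l*4)*l = (4*l)*l = 4*l**2)
Q(w, z) = 6*w/7 (Q(w, z) = (3*(w*2))/7 = (3*(2*w))/7 = (6*w)/7 = 6*w/7)
sqrt(-2144 + Q(44, o(J(1)))) = sqrt(-2144 + (6/7)*44) = sqrt(-2144 + 264/7) = sqrt(-14744/7) = 2*I*sqrt(25802)/7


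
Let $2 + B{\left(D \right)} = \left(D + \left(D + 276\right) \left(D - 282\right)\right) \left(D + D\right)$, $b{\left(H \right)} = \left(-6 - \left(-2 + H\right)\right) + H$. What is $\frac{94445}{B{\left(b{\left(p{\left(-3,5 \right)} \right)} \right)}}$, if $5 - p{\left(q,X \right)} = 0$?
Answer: $\frac{94445}{622366} \approx 0.15175$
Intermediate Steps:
$p{\left(q,X \right)} = 5$ ($p{\left(q,X \right)} = 5 - 0 = 5 + 0 = 5$)
$b{\left(H \right)} = -4$ ($b{\left(H \right)} = \left(-4 - H\right) + H = -4$)
$B{\left(D \right)} = -2 + 2 D \left(D + \left(-282 + D\right) \left(276 + D\right)\right)$ ($B{\left(D \right)} = -2 + \left(D + \left(D + 276\right) \left(D - 282\right)\right) \left(D + D\right) = -2 + \left(D + \left(276 + D\right) \left(-282 + D\right)\right) 2 D = -2 + \left(D + \left(-282 + D\right) \left(276 + D\right)\right) 2 D = -2 + 2 D \left(D + \left(-282 + D\right) \left(276 + D\right)\right)$)
$\frac{94445}{B{\left(b{\left(p{\left(-3,5 \right)} \right)} \right)}} = \frac{94445}{-2 - -622656 - 10 \left(-4\right)^{2} + 2 \left(-4\right)^{3}} = \frac{94445}{-2 + 622656 - 160 + 2 \left(-64\right)} = \frac{94445}{-2 + 622656 - 160 - 128} = \frac{94445}{622366}$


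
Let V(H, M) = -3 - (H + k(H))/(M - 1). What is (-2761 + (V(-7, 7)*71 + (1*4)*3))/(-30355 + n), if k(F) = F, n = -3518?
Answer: 8389/101619 ≈ 0.082554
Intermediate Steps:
V(H, M) = -3 - 2*H/(-1 + M) (V(H, M) = -3 - (H + H)/(M - 1) = -3 - 2*H/(-1 + M))
(-2761 + (V(-7, 7)*71 + (1*4)*3))/(-30355 + n) = (-2761 + (((3 - 3*7 - 2*(-7))/(-1 + 7))*71 + (1*4)*3))/(-30355 - 3518) = (-2761 + (((3 - 21 + 14)/6)*71 + 4*3))/(-33873) = (-2761 + (((1/6)*(-4))*71 + 12))*(-1/33873) = (-2761 + (-2/3*71 + 12))*(-1/33873) = (-2761 + (-142/3 + 12))*(-1/33873) = (-2761 - 106/3)*(-1/33873) = -8389/3*(-1/33873) = 8389/101619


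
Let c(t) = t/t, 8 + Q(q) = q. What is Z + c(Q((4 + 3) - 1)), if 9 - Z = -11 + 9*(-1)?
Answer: 30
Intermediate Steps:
Q(q) = -8 + q
Z = 29 (Z = 9 - (-11 + 9*(-1)) = 9 - (-11 - 9) = 9 - 1*(-20) = 9 + 20 = 29)
c(t) = 1
Z + c(Q((4 + 3) - 1)) = 29 + 1 = 30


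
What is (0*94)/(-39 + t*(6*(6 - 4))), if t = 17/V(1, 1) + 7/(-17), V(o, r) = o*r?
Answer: 0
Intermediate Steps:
t = 282/17 (t = 17/((1*1)) + 7/(-17) = 17/1 + 7*(-1/17) = 17*1 - 7/17 = 17 - 7/17 = 282/17 ≈ 16.588)
(0*94)/(-39 + t*(6*(6 - 4))) = (0*94)/(-39 + 282*(6*(6 - 4))/17) = 0/(-39 + 282*(6*2)/17) = 0/(-39 + (282/17)*12) = 0/(-39 + 3384/17) = 0/(2721/17) = 0*(17/2721) = 0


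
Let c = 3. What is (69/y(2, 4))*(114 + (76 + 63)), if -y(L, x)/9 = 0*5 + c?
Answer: -5819/9 ≈ -646.56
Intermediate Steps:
y(L, x) = -27 (y(L, x) = -9*(0*5 + 3) = -9*(0 + 3) = -9*3 = -27)
(69/y(2, 4))*(114 + (76 + 63)) = (69/(-27))*(114 + (76 + 63)) = (69*(-1/27))*(114 + 139) = -23/9*253 = -5819/9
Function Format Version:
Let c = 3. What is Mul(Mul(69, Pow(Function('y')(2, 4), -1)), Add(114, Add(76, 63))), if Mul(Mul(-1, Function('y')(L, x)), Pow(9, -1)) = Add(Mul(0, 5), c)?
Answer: Rational(-5819, 9) ≈ -646.56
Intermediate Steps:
Function('y')(L, x) = -27 (Function('y')(L, x) = Mul(-9, Add(Mul(0, 5), 3)) = Mul(-9, Add(0, 3)) = Mul(-9, 3) = -27)
Mul(Mul(69, Pow(Function('y')(2, 4), -1)), Add(114, Add(76, 63))) = Mul(Mul(69, Pow(-27, -1)), Add(114, Add(76, 63))) = Mul(Mul(69, Rational(-1, 27)), Add(114, 139)) = Mul(Rational(-23, 9), 253) = Rational(-5819, 9)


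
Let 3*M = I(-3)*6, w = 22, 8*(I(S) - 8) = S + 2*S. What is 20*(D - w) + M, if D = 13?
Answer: -665/4 ≈ -166.25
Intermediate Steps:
I(S) = 8 + 3*S/8 (I(S) = 8 + (S + 2*S)/8 = 8 + (3*S)/8 = 8 + 3*S/8)
M = 55/4 (M = ((8 + (3/8)*(-3))*6)/3 = ((8 - 9/8)*6)/3 = ((55/8)*6)/3 = (1/3)*(165/4) = 55/4 ≈ 13.750)
20*(D - w) + M = 20*(13 - 1*22) + 55/4 = 20*(13 - 22) + 55/4 = 20*(-9) + 55/4 = -180 + 55/4 = -665/4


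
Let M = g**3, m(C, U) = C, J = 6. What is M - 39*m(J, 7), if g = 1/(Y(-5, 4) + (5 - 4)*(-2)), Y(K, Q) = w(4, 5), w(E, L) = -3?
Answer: -29251/125 ≈ -234.01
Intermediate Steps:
Y(K, Q) = -3
g = -1/5 (g = 1/(-3 + (5 - 4)*(-2)) = 1/(-3 + 1*(-2)) = 1/(-3 - 2) = 1/(-5) = -1/5 ≈ -0.20000)
M = -1/125 (M = (-1/5)**3 = -1/125 ≈ -0.0080000)
M - 39*m(J, 7) = -1/125 - 39*6 = -1/125 - 234 = -29251/125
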